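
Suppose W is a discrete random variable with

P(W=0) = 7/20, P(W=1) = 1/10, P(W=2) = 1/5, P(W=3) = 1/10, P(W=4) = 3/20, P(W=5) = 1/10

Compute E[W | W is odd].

P(W is odd) = 1/10 + 1/10 + 1/10 = 3/10.
E[W | W is odd] = [1·1/10 + 3·1/10 + 5·1/10] / (3/10)
 = 9/10 / (3/10)
 = 3

3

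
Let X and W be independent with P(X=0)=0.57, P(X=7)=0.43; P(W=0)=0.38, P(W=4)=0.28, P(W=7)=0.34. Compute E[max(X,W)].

5.005

E[max(X,W)] = Σ_x Σ_w max(x,w) · P(X=x)P(W=w)
 = 0·0.2166 + 4·0.1596 + 7·0.1938 + 7·0.1634 + 7·0.1204 + 7·0.1462
 = 0 + 0.6384 + 1.3566 + 1.1438 + 0.8428 + 1.0234
 = 5.005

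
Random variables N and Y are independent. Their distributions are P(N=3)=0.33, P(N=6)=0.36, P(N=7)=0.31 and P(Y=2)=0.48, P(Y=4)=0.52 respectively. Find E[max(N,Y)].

5.4916

E[max(N,Y)] = Σ_n Σ_y max(n,y) · P(N=n)P(Y=y)
 = 3·0.1584 + 4·0.1716 + 6·0.1728 + 6·0.1872 + 7·0.1488 + 7·0.1612
 = 0.4752 + 0.6864 + 1.0368 + 1.1232 + 1.0416 + 1.1284
 = 5.4916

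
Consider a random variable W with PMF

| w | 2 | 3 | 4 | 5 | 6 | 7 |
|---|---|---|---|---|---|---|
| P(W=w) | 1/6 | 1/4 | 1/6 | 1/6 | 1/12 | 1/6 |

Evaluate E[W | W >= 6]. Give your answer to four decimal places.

P(W >= 6) = 1/12 + 1/6 = 1/4.
E[W | W >= 6] = [6·1/12 + 7·1/6] / (1/4)
 = 5/3 / (1/4)
 = 20/3

6.6667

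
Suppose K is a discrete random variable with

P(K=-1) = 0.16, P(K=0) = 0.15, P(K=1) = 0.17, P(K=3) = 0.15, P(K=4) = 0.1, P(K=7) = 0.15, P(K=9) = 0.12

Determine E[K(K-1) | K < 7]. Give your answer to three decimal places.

3.315

P(K < 7) = 0.16 + 0.15 + 0.17 + 0.15 + 0.1 = 0.73.
E[K(K-1) | K < 7] = [2·0.16 + 0·0.15 + 0·0.17 + 6·0.15 + 12·0.1] / 0.73
 = 2.42 / 0.73
 = 242/73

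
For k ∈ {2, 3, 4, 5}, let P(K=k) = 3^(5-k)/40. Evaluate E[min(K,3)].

2.325

E[min(K,3)] = Σ min(k,3)·P(K=k)
 = 2·27/40 + 3·9/40 + 3·3/40 + 3·1/40
 = 27/20 + 27/40 + 9/40 + 3/40
 = 93/40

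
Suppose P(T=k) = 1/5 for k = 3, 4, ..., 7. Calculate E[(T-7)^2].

E[(T-7)^2] = Σ (t-7)^2·P(T=t)
 = 16·1/5 + 9·1/5 + 4·1/5 + 1·1/5 + 0·1/5
 = 16/5 + 9/5 + 4/5 + 1/5 + 0
 = 6

6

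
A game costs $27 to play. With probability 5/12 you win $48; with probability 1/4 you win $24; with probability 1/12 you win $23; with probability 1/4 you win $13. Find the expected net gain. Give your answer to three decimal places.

4.167

E[payout] = 48·5/12 + 24·1/4 + 23·1/12 + 13·1/4
 = 20 + 6 + 23/12 + 13/4
 = 187/6
Net = 187/6 - 27 = 25/6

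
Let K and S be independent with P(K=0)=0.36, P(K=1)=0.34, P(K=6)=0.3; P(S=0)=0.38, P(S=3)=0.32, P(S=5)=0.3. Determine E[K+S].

E[K+S] = Σ_k Σ_s (k+s) · P(K=k)P(S=s)
 = 0·0.1368 + 3·0.1152 + 5·0.108 + 1·0.1292 + 4·0.1088 + 6·0.102 + 6·0.114 + 9·0.096 + 11·0.09
 = 0 + 0.3456 + 0.54 + 0.1292 + 0.4352 + 0.612 + 0.684 + 0.864 + 0.99
 = 4.6

4.6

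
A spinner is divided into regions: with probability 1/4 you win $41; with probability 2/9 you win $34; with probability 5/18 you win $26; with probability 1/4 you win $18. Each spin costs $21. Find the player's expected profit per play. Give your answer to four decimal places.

E[payout] = 41·1/4 + 34·2/9 + 26·5/18 + 18·1/4
 = 41/4 + 68/9 + 65/9 + 9/2
 = 1063/36
Net = 1063/36 - 21 = 307/36

8.5278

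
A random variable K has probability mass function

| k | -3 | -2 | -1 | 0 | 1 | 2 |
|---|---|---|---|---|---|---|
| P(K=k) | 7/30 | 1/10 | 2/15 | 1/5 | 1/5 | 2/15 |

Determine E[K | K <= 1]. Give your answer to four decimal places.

P(K <= 1) = 7/30 + 1/10 + 2/15 + 1/5 + 1/5 = 13/15.
E[K | K <= 1] = [(-3)·7/30 + (-2)·1/10 + (-1)·2/15 + 0·1/5 + 1·1/5] / (13/15)
 = -5/6 / (13/15)
 = -25/26

-0.9615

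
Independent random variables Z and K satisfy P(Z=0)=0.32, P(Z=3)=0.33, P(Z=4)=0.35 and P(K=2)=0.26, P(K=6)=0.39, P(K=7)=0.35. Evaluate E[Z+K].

7.7

E[Z+K] = Σ_z Σ_k (z+k) · P(Z=z)P(K=k)
 = 2·0.0832 + 6·0.1248 + 7·0.112 + 5·0.0858 + 9·0.1287 + 10·0.1155 + 6·0.091 + 10·0.1365 + 11·0.1225
 = 0.1664 + 0.7488 + 0.784 + 0.429 + 1.1583 + 1.155 + 0.546 + 1.365 + 1.3475
 = 7.7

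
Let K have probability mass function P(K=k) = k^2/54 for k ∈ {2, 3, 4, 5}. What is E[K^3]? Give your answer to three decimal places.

E[K^3] = Σ k^3·P(K=k)
 = 8·2/27 + 27·1/6 + 64·8/27 + 125·25/54
 = 16/27 + 9/2 + 512/27 + 3125/54
 = 2212/27

81.926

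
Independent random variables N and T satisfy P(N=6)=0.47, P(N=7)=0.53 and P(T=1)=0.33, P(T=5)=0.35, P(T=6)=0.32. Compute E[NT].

26.12

E[NT] = Σ_n Σ_t nt · P(N=n)P(T=t)
 = 6·0.1551 + 30·0.1645 + 36·0.1504 + 7·0.1749 + 35·0.1855 + 42·0.1696
 = 0.9306 + 4.935 + 5.4144 + 1.2243 + 6.4925 + 7.1232
 = 26.12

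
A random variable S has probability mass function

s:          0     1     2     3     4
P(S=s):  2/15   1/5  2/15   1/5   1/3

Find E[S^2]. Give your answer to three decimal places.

7.867

E[S^2] = Σ s^2·P(S=s)
 = 0·2/15 + 1·1/5 + 4·2/15 + 9·1/5 + 16·1/3
 = 0 + 1/5 + 8/15 + 9/5 + 16/3
 = 118/15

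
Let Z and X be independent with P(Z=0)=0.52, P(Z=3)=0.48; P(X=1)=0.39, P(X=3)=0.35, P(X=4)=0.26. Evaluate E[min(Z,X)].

1.0656

E[min(Z,X)] = Σ_z Σ_x min(z,x) · P(Z=z)P(X=x)
 = 0·0.2028 + 0·0.182 + 0·0.1352 + 1·0.1872 + 3·0.168 + 3·0.1248
 = 0 + 0 + 0 + 0.1872 + 0.504 + 0.3744
 = 1.0656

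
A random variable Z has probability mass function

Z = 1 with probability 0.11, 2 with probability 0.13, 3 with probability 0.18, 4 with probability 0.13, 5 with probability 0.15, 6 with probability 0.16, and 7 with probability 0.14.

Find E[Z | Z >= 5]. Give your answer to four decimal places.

5.9778

P(Z >= 5) = 0.15 + 0.16 + 0.14 = 0.45.
E[Z | Z >= 5] = [5·0.15 + 6·0.16 + 7·0.14] / 0.45
 = 2.69 / 0.45
 = 269/45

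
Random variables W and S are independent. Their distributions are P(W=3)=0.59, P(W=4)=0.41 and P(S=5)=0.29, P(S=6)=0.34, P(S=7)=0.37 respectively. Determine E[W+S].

9.49

E[W+S] = Σ_w Σ_s (w+s) · P(W=w)P(S=s)
 = 8·0.1711 + 9·0.2006 + 10·0.2183 + 9·0.1189 + 10·0.1394 + 11·0.1517
 = 1.3688 + 1.8054 + 2.183 + 1.0701 + 1.394 + 1.6687
 = 9.49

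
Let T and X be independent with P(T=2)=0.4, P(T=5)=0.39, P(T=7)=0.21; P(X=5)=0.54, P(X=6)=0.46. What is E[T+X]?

9.68

E[T+X] = Σ_t Σ_x (t+x) · P(T=t)P(X=x)
 = 7·0.216 + 8·0.184 + 10·0.2106 + 11·0.1794 + 12·0.1134 + 13·0.0966
 = 1.512 + 1.472 + 2.106 + 1.9734 + 1.3608 + 1.2558
 = 9.68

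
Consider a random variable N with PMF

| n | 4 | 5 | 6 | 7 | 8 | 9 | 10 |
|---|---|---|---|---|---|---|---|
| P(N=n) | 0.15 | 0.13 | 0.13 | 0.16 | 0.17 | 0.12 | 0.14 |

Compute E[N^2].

52.77

E[N^2] = Σ n^2·P(N=n)
 = 16·0.15 + 25·0.13 + 36·0.13 + 49·0.16 + 64·0.17 + 81·0.12 + 100·0.14
 = 2.4 + 3.25 + 4.68 + 7.84 + 10.88 + 9.72 + 14
 = 52.77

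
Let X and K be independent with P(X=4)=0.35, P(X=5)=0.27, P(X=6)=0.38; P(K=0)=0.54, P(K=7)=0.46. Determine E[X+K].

8.25

E[X+K] = Σ_x Σ_k (x+k) · P(X=x)P(K=k)
 = 4·0.189 + 11·0.161 + 5·0.1458 + 12·0.1242 + 6·0.2052 + 13·0.1748
 = 0.756 + 1.771 + 0.729 + 1.4904 + 1.2312 + 2.2724
 = 8.25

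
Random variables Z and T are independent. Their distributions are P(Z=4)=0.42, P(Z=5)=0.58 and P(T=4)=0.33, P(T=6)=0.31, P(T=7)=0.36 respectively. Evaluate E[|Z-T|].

E[|Z-T|] = Σ_z Σ_t |z-t| · P(Z=z)P(T=t)
 = 0·0.1386 + 2·0.1302 + 3·0.1512 + 1·0.1914 + 1·0.1798 + 2·0.2088
 = 0 + 0.2604 + 0.4536 + 0.1914 + 0.1798 + 0.4176
 = 1.5028

1.5028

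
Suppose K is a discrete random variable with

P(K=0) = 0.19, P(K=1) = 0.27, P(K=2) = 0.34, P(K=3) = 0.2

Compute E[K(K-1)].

E[K(K-1)] = Σ k(k-1)·P(K=k)
 = 0·0.19 + 0·0.27 + 2·0.34 + 6·0.2
 = 0 + 0 + 0.68 + 1.2
 = 1.88

1.88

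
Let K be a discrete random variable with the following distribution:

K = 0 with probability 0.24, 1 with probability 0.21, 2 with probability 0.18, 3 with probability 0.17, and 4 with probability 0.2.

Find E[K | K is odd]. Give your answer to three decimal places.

P(K is odd) = 0.21 + 0.17 = 0.38.
E[K | K is odd] = [1·0.21 + 3·0.17] / 0.38
 = 0.72 / 0.38
 = 36/19

1.895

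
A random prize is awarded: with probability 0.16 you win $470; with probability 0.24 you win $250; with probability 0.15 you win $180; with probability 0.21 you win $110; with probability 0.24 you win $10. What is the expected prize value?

E[payout] = 470·0.16 + 250·0.24 + 180·0.15 + 110·0.21 + 10·0.24
 = 75.2 + 60 + 27 + 23.1 + 2.4
 = 187.7

187.7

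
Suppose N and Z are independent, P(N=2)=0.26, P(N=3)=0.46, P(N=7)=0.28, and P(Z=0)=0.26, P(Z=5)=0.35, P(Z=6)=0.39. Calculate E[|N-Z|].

2.8476

E[|N-Z|] = Σ_n Σ_z |n-z| · P(N=n)P(Z=z)
 = 2·0.0676 + 3·0.091 + 4·0.1014 + 3·0.1196 + 2·0.161 + 3·0.1794 + 7·0.0728 + 2·0.098 + 1·0.1092
 = 0.1352 + 0.273 + 0.4056 + 0.3588 + 0.322 + 0.5382 + 0.5096 + 0.196 + 0.1092
 = 2.8476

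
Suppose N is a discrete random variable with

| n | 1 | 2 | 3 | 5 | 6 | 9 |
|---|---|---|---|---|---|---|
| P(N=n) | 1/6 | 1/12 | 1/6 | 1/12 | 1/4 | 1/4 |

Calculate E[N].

5

E[N] = Σ n·P(N=n)
 = 1·1/6 + 2·1/12 + 3·1/6 + 5·1/12 + 6·1/4 + 9·1/4
 = 1/6 + 1/6 + 1/2 + 5/12 + 3/2 + 9/4
 = 5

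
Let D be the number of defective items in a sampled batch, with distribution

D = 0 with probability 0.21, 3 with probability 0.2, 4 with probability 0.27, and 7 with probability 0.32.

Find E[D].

E[D] = Σ d·P(D=d)
 = 0·0.21 + 3·0.2 + 4·0.27 + 7·0.32
 = 0 + 0.6 + 1.08 + 2.24
 = 3.92

3.92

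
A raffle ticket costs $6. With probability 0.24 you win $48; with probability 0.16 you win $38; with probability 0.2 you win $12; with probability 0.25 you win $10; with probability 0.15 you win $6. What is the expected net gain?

E[payout] = 48·0.24 + 38·0.16 + 12·0.2 + 10·0.25 + 6·0.15
 = 11.52 + 6.08 + 2.4 + 2.5 + 0.9
 = 23.4
Net = 23.4 - 6 = 17.4

17.4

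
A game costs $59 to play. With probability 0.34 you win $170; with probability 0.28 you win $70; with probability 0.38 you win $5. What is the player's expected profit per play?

20.3

E[payout] = 170·0.34 + 70·0.28 + 5·0.38
 = 57.8 + 19.6 + 1.9
 = 79.3
Net = 79.3 - 59 = 20.3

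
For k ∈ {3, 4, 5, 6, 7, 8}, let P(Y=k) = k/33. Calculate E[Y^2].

E[Y^2] = Σ y^2·P(Y=y)
 = 9·1/11 + 16·4/33 + 25·5/33 + 36·2/11 + 49·7/33 + 64·8/33
 = 9/11 + 64/33 + 125/33 + 72/11 + 343/33 + 512/33
 = 39

39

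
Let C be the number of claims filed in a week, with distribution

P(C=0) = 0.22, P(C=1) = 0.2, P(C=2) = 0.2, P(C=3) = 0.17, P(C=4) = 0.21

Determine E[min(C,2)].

E[min(C,2)] = Σ min(c,2)·P(C=c)
 = 0·0.22 + 1·0.2 + 2·0.2 + 2·0.17 + 2·0.21
 = 0 + 0.2 + 0.4 + 0.34 + 0.42
 = 1.36

1.36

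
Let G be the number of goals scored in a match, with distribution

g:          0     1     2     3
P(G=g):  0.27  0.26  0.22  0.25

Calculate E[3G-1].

E[3G-1] = Σ (3g-1)·P(G=g)
 = (-1)·0.27 + 2·0.26 + 5·0.22 + 8·0.25
 = (-0.27) + 0.52 + 1.1 + 2
 = 3.35

3.35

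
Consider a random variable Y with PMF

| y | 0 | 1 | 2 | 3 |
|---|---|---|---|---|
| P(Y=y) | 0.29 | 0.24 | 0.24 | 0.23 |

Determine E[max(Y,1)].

1.7

E[max(Y,1)] = Σ max(y,1)·P(Y=y)
 = 1·0.29 + 1·0.24 + 2·0.24 + 3·0.23
 = 0.29 + 0.24 + 0.48 + 0.69
 = 1.7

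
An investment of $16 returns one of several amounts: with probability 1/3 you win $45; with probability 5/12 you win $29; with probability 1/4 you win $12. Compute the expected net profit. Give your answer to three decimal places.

E[payout] = 45·1/3 + 29·5/12 + 12·1/4
 = 15 + 145/12 + 3
 = 361/12
Net = 361/12 - 16 = 169/12

14.083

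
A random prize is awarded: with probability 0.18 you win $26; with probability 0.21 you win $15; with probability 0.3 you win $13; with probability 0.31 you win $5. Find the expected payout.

13.28

E[payout] = 26·0.18 + 15·0.21 + 13·0.3 + 5·0.31
 = 4.68 + 3.15 + 3.9 + 1.55
 = 13.28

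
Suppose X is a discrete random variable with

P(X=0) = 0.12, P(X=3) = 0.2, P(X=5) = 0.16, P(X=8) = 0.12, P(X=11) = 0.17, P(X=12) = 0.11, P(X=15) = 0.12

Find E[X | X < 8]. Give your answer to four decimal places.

P(X < 8) = 0.12 + 0.2 + 0.16 = 0.48.
E[X | X < 8] = [0·0.12 + 3·0.2 + 5·0.16] / 0.48
 = 1.4 / 0.48
 = 35/12

2.9167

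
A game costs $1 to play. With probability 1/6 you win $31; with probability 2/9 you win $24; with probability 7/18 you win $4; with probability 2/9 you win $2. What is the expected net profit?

11.5

E[payout] = 31·1/6 + 24·2/9 + 4·7/18 + 2·2/9
 = 31/6 + 16/3 + 14/9 + 4/9
 = 25/2
Net = 25/2 - 1 = 23/2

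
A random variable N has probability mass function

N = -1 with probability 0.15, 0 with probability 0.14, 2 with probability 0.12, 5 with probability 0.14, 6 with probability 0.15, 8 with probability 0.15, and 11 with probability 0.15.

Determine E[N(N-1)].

E[N(N-1)] = Σ n(n-1)·P(N=n)
 = 2·0.15 + 0·0.14 + 2·0.12 + 20·0.14 + 30·0.15 + 56·0.15 + 110·0.15
 = 0.3 + 0 + 0.24 + 2.8 + 4.5 + 8.4 + 16.5
 = 32.74

32.74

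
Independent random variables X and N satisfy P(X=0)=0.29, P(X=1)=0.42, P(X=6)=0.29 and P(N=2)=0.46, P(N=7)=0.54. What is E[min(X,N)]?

1.6264

E[min(X,N)] = Σ_x Σ_n min(x,n) · P(X=x)P(N=n)
 = 0·0.1334 + 0·0.1566 + 1·0.1932 + 1·0.2268 + 2·0.1334 + 6·0.1566
 = 0 + 0 + 0.1932 + 0.2268 + 0.2668 + 0.9396
 = 1.6264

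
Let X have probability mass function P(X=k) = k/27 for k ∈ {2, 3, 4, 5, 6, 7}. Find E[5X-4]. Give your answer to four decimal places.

E[5X-4] = Σ (5x-4)·P(X=x)
 = 6·2/27 + 11·1/9 + 16·4/27 + 21·5/27 + 26·2/9 + 31·7/27
 = 4/9 + 11/9 + 64/27 + 35/9 + 52/9 + 217/27
 = 587/27

21.7407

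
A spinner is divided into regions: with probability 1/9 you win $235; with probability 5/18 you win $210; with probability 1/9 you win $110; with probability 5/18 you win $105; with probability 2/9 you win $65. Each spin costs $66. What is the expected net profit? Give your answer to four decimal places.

74.2778

E[payout] = 235·1/9 + 210·5/18 + 110·1/9 + 105·5/18 + 65·2/9
 = 235/9 + 175/3 + 110/9 + 175/6 + 130/9
 = 2525/18
Net = 2525/18 - 66 = 1337/18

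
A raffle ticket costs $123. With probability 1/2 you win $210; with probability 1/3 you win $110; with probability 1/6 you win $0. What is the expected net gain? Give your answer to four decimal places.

18.6667

E[payout] = 210·1/2 + 110·1/3 + 0·1/6
 = 105 + 110/3 + 0
 = 425/3
Net = 425/3 - 123 = 56/3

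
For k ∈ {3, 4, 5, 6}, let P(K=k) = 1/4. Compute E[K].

4.5

E[K] = Σ k·P(K=k)
 = 3·1/4 + 4·1/4 + 5·1/4 + 6·1/4
 = 3/4 + 1 + 5/4 + 3/2
 = 9/2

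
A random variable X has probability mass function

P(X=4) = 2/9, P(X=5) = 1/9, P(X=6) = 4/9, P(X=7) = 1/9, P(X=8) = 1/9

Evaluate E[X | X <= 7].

5.5

P(X <= 7) = 2/9 + 1/9 + 4/9 + 1/9 = 8/9.
E[X | X <= 7] = [4·2/9 + 5·1/9 + 6·4/9 + 7·1/9] / (8/9)
 = 44/9 / (8/9)
 = 11/2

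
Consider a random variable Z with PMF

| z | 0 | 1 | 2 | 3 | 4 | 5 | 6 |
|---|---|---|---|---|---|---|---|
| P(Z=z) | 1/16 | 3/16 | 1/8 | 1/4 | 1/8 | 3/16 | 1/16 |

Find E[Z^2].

E[Z^2] = Σ z^2·P(Z=z)
 = 0·1/16 + 1·3/16 + 4·1/8 + 9·1/4 + 16·1/8 + 25·3/16 + 36·1/16
 = 0 + 3/16 + 1/2 + 9/4 + 2 + 75/16 + 9/4
 = 95/8

11.875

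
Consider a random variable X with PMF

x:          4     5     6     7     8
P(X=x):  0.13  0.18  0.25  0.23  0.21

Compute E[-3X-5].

-23.63

E[-3X-5] = Σ (-3x-5)·P(X=x)
 = (-17)·0.13 + (-20)·0.18 + (-23)·0.25 + (-26)·0.23 + (-29)·0.21
 = (-2.21) + (-3.6) + (-5.75) + (-5.98) + (-6.09)
 = -23.63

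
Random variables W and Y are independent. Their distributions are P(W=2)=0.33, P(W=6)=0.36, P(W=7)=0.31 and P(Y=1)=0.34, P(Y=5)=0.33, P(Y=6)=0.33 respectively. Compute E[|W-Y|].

2.5446

E[|W-Y|] = Σ_w Σ_y |w-y| · P(W=w)P(Y=y)
 = 1·0.1122 + 3·0.1089 + 4·0.1089 + 5·0.1224 + 1·0.1188 + 0·0.1188 + 6·0.1054 + 2·0.1023 + 1·0.1023
 = 0.1122 + 0.3267 + 0.4356 + 0.612 + 0.1188 + 0 + 0.6324 + 0.2046 + 0.1023
 = 2.5446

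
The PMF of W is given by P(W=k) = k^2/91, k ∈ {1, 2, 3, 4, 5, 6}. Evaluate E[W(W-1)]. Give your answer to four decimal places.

20.1538

E[W(W-1)] = Σ w(w-1)·P(W=w)
 = 0·1/91 + 2·4/91 + 6·9/91 + 12·16/91 + 20·25/91 + 30·36/91
 = 0 + 8/91 + 54/91 + 192/91 + 500/91 + 1080/91
 = 262/13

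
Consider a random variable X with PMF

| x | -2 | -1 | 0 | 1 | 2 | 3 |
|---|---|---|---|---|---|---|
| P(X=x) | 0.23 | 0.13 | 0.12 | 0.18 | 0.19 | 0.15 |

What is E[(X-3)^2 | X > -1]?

P(X > -1) = 0.12 + 0.18 + 0.19 + 0.15 = 0.64.
E[(X-3)^2 | X > -1] = [9·0.12 + 4·0.18 + 1·0.19 + 0·0.15] / 0.64
 = 1.99 / 0.64
 = 199/64

3.109375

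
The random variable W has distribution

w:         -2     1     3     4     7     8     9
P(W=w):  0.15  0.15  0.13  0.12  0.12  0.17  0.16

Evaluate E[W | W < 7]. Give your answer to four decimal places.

P(W < 7) = 0.15 + 0.15 + 0.13 + 0.12 = 0.55.
E[W | W < 7] = [(-2)·0.15 + 1·0.15 + 3·0.13 + 4·0.12] / 0.55
 = 0.72 / 0.55
 = 72/55

1.3091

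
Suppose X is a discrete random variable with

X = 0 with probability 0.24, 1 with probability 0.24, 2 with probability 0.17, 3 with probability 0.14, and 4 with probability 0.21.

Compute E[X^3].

18.82

E[X^3] = Σ x^3·P(X=x)
 = 0·0.24 + 1·0.24 + 8·0.17 + 27·0.14 + 64·0.21
 = 0 + 0.24 + 1.36 + 3.78 + 13.44
 = 18.82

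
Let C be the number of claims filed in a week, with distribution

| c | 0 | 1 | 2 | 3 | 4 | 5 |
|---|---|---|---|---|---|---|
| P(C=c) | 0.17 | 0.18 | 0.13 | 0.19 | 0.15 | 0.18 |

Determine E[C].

2.51

E[C] = Σ c·P(C=c)
 = 0·0.17 + 1·0.18 + 2·0.13 + 3·0.19 + 4·0.15 + 5·0.18
 = 0 + 0.18 + 0.26 + 0.57 + 0.6 + 0.9
 = 2.51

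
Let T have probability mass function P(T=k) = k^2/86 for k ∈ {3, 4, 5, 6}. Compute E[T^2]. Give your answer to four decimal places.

26.2558

E[T^2] = Σ t^2·P(T=t)
 = 9·9/86 + 16·8/43 + 25·25/86 + 36·18/43
 = 81/86 + 128/43 + 625/86 + 648/43
 = 1129/43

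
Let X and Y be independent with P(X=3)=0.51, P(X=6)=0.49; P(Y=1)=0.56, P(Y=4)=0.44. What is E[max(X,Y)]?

E[max(X,Y)] = Σ_x Σ_y max(x,y) · P(X=x)P(Y=y)
 = 3·0.2856 + 4·0.2244 + 6·0.2744 + 6·0.2156
 = 0.8568 + 0.8976 + 1.6464 + 1.2936
 = 4.6944

4.6944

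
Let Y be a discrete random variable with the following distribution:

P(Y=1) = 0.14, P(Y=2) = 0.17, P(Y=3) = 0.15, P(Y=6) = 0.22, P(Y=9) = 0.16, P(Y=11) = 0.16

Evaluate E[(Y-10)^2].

E[(Y-10)^2] = Σ (y-10)^2·P(Y=y)
 = 81·0.14 + 64·0.17 + 49·0.15 + 16·0.22 + 1·0.16 + 1·0.16
 = 11.34 + 10.88 + 7.35 + 3.52 + 0.16 + 0.16
 = 33.41

33.41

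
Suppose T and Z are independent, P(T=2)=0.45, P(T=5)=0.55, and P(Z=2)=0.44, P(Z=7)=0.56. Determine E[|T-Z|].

E[|T-Z|] = Σ_t Σ_z |t-z| · P(T=t)P(Z=z)
 = 0·0.198 + 5·0.252 + 3·0.242 + 2·0.308
 = 0 + 1.26 + 0.726 + 0.616
 = 2.602

2.602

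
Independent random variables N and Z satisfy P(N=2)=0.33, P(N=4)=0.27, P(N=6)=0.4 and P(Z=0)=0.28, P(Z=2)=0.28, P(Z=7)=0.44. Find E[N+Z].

E[N+Z] = Σ_n Σ_z (n+z) · P(N=n)P(Z=z)
 = 2·0.0924 + 4·0.0924 + 9·0.1452 + 4·0.0756 + 6·0.0756 + 11·0.1188 + 6·0.112 + 8·0.112 + 13·0.176
 = 0.1848 + 0.3696 + 1.3068 + 0.3024 + 0.4536 + 1.3068 + 0.672 + 0.896 + 2.288
 = 7.78

7.78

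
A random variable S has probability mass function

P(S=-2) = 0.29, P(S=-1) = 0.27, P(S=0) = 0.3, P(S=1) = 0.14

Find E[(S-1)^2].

E[(S-1)^2] = Σ (s-1)^2·P(S=s)
 = 9·0.29 + 4·0.27 + 1·0.3 + 0·0.14
 = 2.61 + 1.08 + 0.3 + 0
 = 3.99

3.99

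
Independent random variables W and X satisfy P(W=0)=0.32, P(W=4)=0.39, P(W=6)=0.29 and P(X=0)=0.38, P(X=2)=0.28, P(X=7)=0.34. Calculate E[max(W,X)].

E[max(W,X)] = Σ_w Σ_x max(w,x) · P(W=w)P(X=x)
 = 0·0.1216 + 2·0.0896 + 7·0.1088 + 4·0.1482 + 4·0.1092 + 7·0.1326 + 6·0.1102 + 6·0.0812 + 7·0.0986
 = 0 + 0.1792 + 0.7616 + 0.5928 + 0.4368 + 0.9282 + 0.6612 + 0.4872 + 0.6902
 = 4.7372

4.7372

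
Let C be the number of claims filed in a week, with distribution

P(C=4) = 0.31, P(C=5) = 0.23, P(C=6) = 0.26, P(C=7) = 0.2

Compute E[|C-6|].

E[|C-6|] = Σ |c-6|·P(C=c)
 = 2·0.31 + 1·0.23 + 0·0.26 + 1·0.2
 = 0.62 + 0.23 + 0 + 0.2
 = 1.05

1.05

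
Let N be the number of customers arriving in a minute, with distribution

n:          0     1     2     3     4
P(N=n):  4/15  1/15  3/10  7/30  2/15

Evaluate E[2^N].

5.6

E[2^N] = Σ 2^n·P(N=n)
 = 1·4/15 + 2·1/15 + 4·3/10 + 8·7/30 + 16·2/15
 = 4/15 + 2/15 + 6/5 + 28/15 + 32/15
 = 28/5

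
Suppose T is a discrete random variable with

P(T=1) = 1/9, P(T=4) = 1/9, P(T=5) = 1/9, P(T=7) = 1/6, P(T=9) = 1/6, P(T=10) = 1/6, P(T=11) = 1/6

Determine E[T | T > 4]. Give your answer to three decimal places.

P(T > 4) = 1/9 + 1/6 + 1/6 + 1/6 + 1/6 = 7/9.
E[T | T > 4] = [5·1/9 + 7·1/6 + 9·1/6 + 10·1/6 + 11·1/6] / (7/9)
 = 121/18 / (7/9)
 = 121/14

8.643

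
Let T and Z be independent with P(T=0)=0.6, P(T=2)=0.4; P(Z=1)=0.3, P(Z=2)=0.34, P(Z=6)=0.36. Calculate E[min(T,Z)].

0.68

E[min(T,Z)] = Σ_t Σ_z min(t,z) · P(T=t)P(Z=z)
 = 0·0.18 + 0·0.204 + 0·0.216 + 1·0.12 + 2·0.136 + 2·0.144
 = 0 + 0 + 0 + 0.12 + 0.272 + 0.288
 = 0.68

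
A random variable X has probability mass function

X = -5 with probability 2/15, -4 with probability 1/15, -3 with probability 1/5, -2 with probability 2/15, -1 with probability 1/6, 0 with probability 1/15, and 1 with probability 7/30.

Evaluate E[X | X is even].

-2

P(X is even) = 1/15 + 2/15 + 1/15 = 4/15.
E[X | X is even] = [(-4)·1/15 + (-2)·2/15 + 0·1/15] / (4/15)
 = -8/15 / (4/15)
 = -2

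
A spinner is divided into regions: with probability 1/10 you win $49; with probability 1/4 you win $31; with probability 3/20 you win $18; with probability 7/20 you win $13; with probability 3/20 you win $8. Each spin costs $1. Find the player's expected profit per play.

E[payout] = 49·1/10 + 31·1/4 + 18·3/20 + 13·7/20 + 8·3/20
 = 49/10 + 31/4 + 27/10 + 91/20 + 6/5
 = 211/10
Net = 211/10 - 1 = 201/10

20.1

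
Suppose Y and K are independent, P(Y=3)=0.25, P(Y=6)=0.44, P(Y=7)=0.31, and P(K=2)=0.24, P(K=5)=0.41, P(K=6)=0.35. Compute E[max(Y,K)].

E[max(Y,K)] = Σ_y Σ_k max(y,k) · P(Y=y)P(K=k)
 = 3·0.06 + 5·0.1025 + 6·0.0875 + 6·0.1056 + 6·0.1804 + 6·0.154 + 7·0.0744 + 7·0.1271 + 7·0.1085
 = 0.18 + 0.5125 + 0.525 + 0.6336 + 1.0824 + 0.924 + 0.5208 + 0.8897 + 0.7595
 = 6.0275

6.0275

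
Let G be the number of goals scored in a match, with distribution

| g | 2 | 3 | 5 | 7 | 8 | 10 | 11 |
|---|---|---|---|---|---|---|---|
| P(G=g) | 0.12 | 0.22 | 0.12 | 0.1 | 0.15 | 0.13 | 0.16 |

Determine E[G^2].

52.32

E[G^2] = Σ g^2·P(G=g)
 = 4·0.12 + 9·0.22 + 25·0.12 + 49·0.1 + 64·0.15 + 100·0.13 + 121·0.16
 = 0.48 + 1.98 + 3 + 4.9 + 9.6 + 13 + 19.36
 = 52.32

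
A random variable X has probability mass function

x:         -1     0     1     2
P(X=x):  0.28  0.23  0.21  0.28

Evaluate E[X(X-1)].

1.12

E[X(X-1)] = Σ x(x-1)·P(X=x)
 = 2·0.28 + 0·0.23 + 0·0.21 + 2·0.28
 = 0.56 + 0 + 0 + 0.56
 = 1.12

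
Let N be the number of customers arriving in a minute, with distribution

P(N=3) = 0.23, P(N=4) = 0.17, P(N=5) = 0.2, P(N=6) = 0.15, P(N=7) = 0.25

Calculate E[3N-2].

13.06

E[3N-2] = Σ (3n-2)·P(N=n)
 = 7·0.23 + 10·0.17 + 13·0.2 + 16·0.15 + 19·0.25
 = 1.61 + 1.7 + 2.6 + 2.4 + 4.75
 = 13.06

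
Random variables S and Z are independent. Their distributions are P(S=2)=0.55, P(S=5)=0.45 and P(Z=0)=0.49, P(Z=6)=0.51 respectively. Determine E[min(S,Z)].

E[min(S,Z)] = Σ_s Σ_z min(s,z) · P(S=s)P(Z=z)
 = 0·0.2695 + 2·0.2805 + 0·0.2205 + 5·0.2295
 = 0 + 0.561 + 0 + 1.1475
 = 1.7085

1.7085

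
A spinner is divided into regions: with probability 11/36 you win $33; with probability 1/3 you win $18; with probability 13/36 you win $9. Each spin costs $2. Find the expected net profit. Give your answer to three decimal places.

E[payout] = 33·11/36 + 18·1/3 + 9·13/36
 = 121/12 + 6 + 13/4
 = 58/3
Net = 58/3 - 2 = 52/3

17.333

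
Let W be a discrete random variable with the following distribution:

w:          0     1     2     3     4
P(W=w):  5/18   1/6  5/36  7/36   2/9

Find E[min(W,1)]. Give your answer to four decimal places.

E[min(W,1)] = Σ min(w,1)·P(W=w)
 = 0·5/18 + 1·1/6 + 1·5/36 + 1·7/36 + 1·2/9
 = 0 + 1/6 + 5/36 + 7/36 + 2/9
 = 13/18

0.7222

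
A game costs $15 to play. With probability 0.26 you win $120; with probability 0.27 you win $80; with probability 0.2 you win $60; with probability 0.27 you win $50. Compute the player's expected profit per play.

E[payout] = 120·0.26 + 80·0.27 + 60·0.2 + 50·0.27
 = 31.2 + 21.6 + 12 + 13.5
 = 78.3
Net = 78.3 - 15 = 63.3

63.3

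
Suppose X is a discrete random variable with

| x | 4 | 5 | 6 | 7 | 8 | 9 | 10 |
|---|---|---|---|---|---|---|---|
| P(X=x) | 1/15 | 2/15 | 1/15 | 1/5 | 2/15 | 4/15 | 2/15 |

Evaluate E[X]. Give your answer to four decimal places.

E[X] = Σ x·P(X=x)
 = 4·1/15 + 5·2/15 + 6·1/15 + 7·1/5 + 8·2/15 + 9·4/15 + 10·2/15
 = 4/15 + 2/3 + 2/5 + 7/5 + 16/15 + 12/5 + 4/3
 = 113/15

7.5333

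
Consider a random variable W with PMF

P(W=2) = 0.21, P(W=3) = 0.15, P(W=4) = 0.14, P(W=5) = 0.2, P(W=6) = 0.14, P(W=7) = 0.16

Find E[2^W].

E[2^W] = Σ 2^w·P(W=w)
 = 4·0.21 + 8·0.15 + 16·0.14 + 32·0.2 + 64·0.14 + 128·0.16
 = 0.84 + 1.2 + 2.24 + 6.4 + 8.96 + 20.48
 = 40.12

40.12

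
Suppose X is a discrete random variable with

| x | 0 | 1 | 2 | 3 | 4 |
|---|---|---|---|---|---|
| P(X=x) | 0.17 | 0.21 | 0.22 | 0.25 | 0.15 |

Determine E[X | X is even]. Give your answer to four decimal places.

1.9259

P(X is even) = 0.17 + 0.22 + 0.15 = 0.54.
E[X | X is even] = [0·0.17 + 2·0.22 + 4·0.15] / 0.54
 = 1.04 / 0.54
 = 52/27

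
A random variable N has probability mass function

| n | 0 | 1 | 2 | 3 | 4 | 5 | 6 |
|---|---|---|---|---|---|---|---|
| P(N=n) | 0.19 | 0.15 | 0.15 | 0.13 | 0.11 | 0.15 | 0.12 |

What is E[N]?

E[N] = Σ n·P(N=n)
 = 0·0.19 + 1·0.15 + 2·0.15 + 3·0.13 + 4·0.11 + 5·0.15 + 6·0.12
 = 0 + 0.15 + 0.3 + 0.39 + 0.44 + 0.75 + 0.72
 = 2.75

2.75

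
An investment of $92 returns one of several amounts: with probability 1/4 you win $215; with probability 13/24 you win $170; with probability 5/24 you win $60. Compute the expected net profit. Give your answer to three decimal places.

66.333

E[payout] = 215·1/4 + 170·13/24 + 60·5/24
 = 215/4 + 1105/12 + 25/2
 = 475/3
Net = 475/3 - 92 = 199/3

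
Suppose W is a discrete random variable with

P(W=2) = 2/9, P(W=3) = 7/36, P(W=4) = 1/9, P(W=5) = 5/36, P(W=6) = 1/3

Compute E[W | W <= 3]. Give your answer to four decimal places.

P(W <= 3) = 2/9 + 7/36 = 5/12.
E[W | W <= 3] = [2·2/9 + 3·7/36] / (5/12)
 = 37/36 / (5/12)
 = 37/15

2.4667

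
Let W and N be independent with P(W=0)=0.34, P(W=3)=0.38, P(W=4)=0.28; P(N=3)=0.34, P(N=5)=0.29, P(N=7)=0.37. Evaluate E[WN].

11.4356

E[WN] = Σ_w Σ_n wn · P(W=w)P(N=n)
 = 0·0.1156 + 0·0.0986 + 0·0.1258 + 9·0.1292 + 15·0.1102 + 21·0.1406 + 12·0.0952 + 20·0.0812 + 28·0.1036
 = 0 + 0 + 0 + 1.1628 + 1.653 + 2.9526 + 1.1424 + 1.624 + 2.9008
 = 11.4356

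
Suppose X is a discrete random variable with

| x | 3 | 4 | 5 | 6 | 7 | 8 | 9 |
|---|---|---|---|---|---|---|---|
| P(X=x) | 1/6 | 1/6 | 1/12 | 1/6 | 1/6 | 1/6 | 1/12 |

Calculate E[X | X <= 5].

P(X <= 5) = 1/6 + 1/6 + 1/12 = 5/12.
E[X | X <= 5] = [3·1/6 + 4·1/6 + 5·1/12] / (5/12)
 = 19/12 / (5/12)
 = 19/5

3.8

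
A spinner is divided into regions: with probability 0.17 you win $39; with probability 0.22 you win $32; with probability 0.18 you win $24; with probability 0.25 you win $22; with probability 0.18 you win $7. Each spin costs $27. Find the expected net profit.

-2.25

E[payout] = 39·0.17 + 32·0.22 + 24·0.18 + 22·0.25 + 7·0.18
 = 6.63 + 7.04 + 4.32 + 5.5 + 1.26
 = 24.75
Net = 24.75 - 27 = -2.25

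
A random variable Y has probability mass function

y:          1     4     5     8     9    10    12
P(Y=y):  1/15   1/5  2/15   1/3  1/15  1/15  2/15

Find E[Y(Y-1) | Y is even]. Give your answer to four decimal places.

60.9091

P(Y is even) = 1/5 + 1/3 + 1/15 + 2/15 = 11/15.
E[Y(Y-1) | Y is even] = [12·1/5 + 56·1/3 + 90·1/15 + 132·2/15] / (11/15)
 = 134/3 / (11/15)
 = 670/11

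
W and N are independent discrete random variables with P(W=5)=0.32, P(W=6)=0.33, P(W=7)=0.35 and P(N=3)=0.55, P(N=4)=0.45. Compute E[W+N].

9.48

E[W+N] = Σ_w Σ_n (w+n) · P(W=w)P(N=n)
 = 8·0.176 + 9·0.144 + 9·0.1815 + 10·0.1485 + 10·0.1925 + 11·0.1575
 = 1.408 + 1.296 + 1.6335 + 1.485 + 1.925 + 1.7325
 = 9.48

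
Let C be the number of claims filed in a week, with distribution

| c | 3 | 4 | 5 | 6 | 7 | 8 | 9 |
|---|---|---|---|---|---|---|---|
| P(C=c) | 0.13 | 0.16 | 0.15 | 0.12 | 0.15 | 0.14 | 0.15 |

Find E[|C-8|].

2.28

E[|C-8|] = Σ |c-8|·P(C=c)
 = 5·0.13 + 4·0.16 + 3·0.15 + 2·0.12 + 1·0.15 + 0·0.14 + 1·0.15
 = 0.65 + 0.64 + 0.45 + 0.24 + 0.15 + 0 + 0.15
 = 2.28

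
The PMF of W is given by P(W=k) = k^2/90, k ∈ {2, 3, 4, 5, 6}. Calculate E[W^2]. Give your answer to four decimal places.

E[W^2] = Σ w^2·P(W=w)
 = 4·2/45 + 9·1/10 + 16·8/45 + 25·5/18 + 36·2/5
 = 8/45 + 9/10 + 128/45 + 125/18 + 72/5
 = 379/15

25.2667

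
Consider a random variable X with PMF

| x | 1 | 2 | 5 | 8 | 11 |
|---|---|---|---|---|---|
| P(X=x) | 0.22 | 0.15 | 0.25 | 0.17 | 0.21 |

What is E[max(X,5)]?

6.77

E[max(X,5)] = Σ max(x,5)·P(X=x)
 = 5·0.22 + 5·0.15 + 5·0.25 + 8·0.17 + 11·0.21
 = 1.1 + 0.75 + 1.25 + 1.36 + 2.31
 = 6.77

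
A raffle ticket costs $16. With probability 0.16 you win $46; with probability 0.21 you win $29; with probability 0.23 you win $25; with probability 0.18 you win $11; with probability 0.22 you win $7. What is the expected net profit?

6.72

E[payout] = 46·0.16 + 29·0.21 + 25·0.23 + 11·0.18 + 7·0.22
 = 7.36 + 6.09 + 5.75 + 1.98 + 1.54
 = 22.72
Net = 22.72 - 16 = 6.72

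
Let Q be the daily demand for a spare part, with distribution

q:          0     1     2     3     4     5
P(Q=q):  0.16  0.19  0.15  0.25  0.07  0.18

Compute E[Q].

E[Q] = Σ q·P(Q=q)
 = 0·0.16 + 1·0.19 + 2·0.15 + 3·0.25 + 4·0.07 + 5·0.18
 = 0 + 0.19 + 0.3 + 0.75 + 0.28 + 0.9
 = 2.42

2.42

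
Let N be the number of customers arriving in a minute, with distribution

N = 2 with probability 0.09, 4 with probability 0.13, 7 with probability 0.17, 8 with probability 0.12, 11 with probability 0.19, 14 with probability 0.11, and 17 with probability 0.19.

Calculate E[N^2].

117.91

E[N^2] = Σ n^2·P(N=n)
 = 4·0.09 + 16·0.13 + 49·0.17 + 64·0.12 + 121·0.19 + 196·0.11 + 289·0.19
 = 0.36 + 2.08 + 8.33 + 7.68 + 22.99 + 21.56 + 54.91
 = 117.91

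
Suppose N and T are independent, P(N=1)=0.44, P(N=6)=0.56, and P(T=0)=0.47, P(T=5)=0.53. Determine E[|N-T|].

E[|N-T|] = Σ_n Σ_t |n-t| · P(N=n)P(T=t)
 = 1·0.2068 + 4·0.2332 + 6·0.2632 + 1·0.2968
 = 0.2068 + 0.9328 + 1.5792 + 0.2968
 = 3.0156

3.0156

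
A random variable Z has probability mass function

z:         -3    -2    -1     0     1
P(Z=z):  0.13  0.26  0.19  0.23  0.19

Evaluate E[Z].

E[Z] = Σ z·P(Z=z)
 = (-3)·0.13 + (-2)·0.26 + (-1)·0.19 + 0·0.23 + 1·0.19
 = (-0.39) + (-0.52) + (-0.19) + 0 + 0.19
 = -0.91

-0.91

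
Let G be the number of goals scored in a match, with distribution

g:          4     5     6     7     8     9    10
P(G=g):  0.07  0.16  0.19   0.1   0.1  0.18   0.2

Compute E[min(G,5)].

4.93

E[min(G,5)] = Σ min(g,5)·P(G=g)
 = 4·0.07 + 5·0.16 + 5·0.19 + 5·0.1 + 5·0.1 + 5·0.18 + 5·0.2
 = 0.28 + 0.8 + 0.95 + 0.5 + 0.5 + 0.9 + 1
 = 4.93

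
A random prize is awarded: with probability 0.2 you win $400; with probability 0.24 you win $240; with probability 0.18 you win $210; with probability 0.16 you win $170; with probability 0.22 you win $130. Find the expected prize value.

231.2

E[payout] = 400·0.2 + 240·0.24 + 210·0.18 + 170·0.16 + 130·0.22
 = 80 + 57.6 + 37.8 + 27.2 + 28.6
 = 231.2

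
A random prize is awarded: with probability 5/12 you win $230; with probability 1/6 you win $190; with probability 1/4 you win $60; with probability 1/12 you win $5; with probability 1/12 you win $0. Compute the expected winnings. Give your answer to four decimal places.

E[payout] = 230·5/12 + 190·1/6 + 60·1/4 + 5·1/12 + 0·1/12
 = 575/6 + 95/3 + 15 + 5/12 + 0
 = 1715/12

142.9167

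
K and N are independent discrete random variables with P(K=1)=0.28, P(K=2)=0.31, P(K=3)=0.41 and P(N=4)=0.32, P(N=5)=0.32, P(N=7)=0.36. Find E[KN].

E[KN] = Σ_k Σ_n kn · P(K=k)P(N=n)
 = 4·0.0896 + 5·0.0896 + 7·0.1008 + 8·0.0992 + 10·0.0992 + 14·0.1116 + 12·0.1312 + 15·0.1312 + 21·0.1476
 = 0.3584 + 0.448 + 0.7056 + 0.7936 + 0.992 + 1.5624 + 1.5744 + 1.968 + 3.0996
 = 11.502

11.502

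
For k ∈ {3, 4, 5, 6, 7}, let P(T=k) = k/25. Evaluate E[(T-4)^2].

3.8

E[(T-4)^2] = Σ (t-4)^2·P(T=t)
 = 1·3/25 + 0·4/25 + 1·1/5 + 4·6/25 + 9·7/25
 = 3/25 + 0 + 1/5 + 24/25 + 63/25
 = 19/5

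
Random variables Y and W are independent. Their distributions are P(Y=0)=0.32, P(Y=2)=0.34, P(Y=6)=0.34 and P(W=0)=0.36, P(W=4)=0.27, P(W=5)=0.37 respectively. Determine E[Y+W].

E[Y+W] = Σ_y Σ_w (y+w) · P(Y=y)P(W=w)
 = 0·0.1152 + 4·0.0864 + 5·0.1184 + 2·0.1224 + 6·0.0918 + 7·0.1258 + 6·0.1224 + 10·0.0918 + 11·0.1258
 = 0 + 0.3456 + 0.592 + 0.2448 + 0.5508 + 0.8806 + 0.7344 + 0.918 + 1.3838
 = 5.65

5.65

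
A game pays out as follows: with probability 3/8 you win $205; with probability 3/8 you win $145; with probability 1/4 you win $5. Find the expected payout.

E[payout] = 205·3/8 + 145·3/8 + 5·1/4
 = 615/8 + 435/8 + 5/4
 = 265/2

132.5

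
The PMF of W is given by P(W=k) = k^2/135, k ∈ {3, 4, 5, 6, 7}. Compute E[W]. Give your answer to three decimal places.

5.741

E[W] = Σ w·P(W=w)
 = 3·1/15 + 4·16/135 + 5·5/27 + 6·4/15 + 7·49/135
 = 1/5 + 64/135 + 25/27 + 8/5 + 343/135
 = 155/27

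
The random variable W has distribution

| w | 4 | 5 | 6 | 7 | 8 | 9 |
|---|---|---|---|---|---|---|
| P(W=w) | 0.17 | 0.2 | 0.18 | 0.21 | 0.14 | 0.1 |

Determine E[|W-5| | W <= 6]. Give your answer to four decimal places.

P(W <= 6) = 0.17 + 0.2 + 0.18 = 0.55.
E[|W-5| | W <= 6] = [1·0.17 + 0·0.2 + 1·0.18] / 0.55
 = 0.35 / 0.55
 = 7/11

0.6364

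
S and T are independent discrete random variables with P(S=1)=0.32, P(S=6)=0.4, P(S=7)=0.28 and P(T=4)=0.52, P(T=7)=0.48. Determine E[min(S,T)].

E[min(S,T)] = Σ_s Σ_t min(s,t) · P(S=s)P(T=t)
 = 1·0.1664 + 1·0.1536 + 4·0.208 + 6·0.192 + 4·0.1456 + 7·0.1344
 = 0.1664 + 0.1536 + 0.832 + 1.152 + 0.5824 + 0.9408
 = 3.8272

3.8272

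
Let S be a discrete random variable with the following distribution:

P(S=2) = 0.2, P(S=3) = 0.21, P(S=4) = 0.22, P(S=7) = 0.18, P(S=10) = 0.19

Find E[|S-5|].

E[|S-5|] = Σ |s-5|·P(S=s)
 = 3·0.2 + 2·0.21 + 1·0.22 + 2·0.18 + 5·0.19
 = 0.6 + 0.42 + 0.22 + 0.36 + 0.95
 = 2.55

2.55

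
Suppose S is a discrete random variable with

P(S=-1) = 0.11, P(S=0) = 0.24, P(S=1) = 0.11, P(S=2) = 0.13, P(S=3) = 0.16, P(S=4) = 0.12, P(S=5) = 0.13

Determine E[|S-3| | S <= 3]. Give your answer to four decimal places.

2.0133

P(S <= 3) = 0.11 + 0.24 + 0.11 + 0.13 + 0.16 = 0.75.
E[|S-3| | S <= 3] = [4·0.11 + 3·0.24 + 2·0.11 + 1·0.13 + 0·0.16] / 0.75
 = 1.51 / 0.75
 = 151/75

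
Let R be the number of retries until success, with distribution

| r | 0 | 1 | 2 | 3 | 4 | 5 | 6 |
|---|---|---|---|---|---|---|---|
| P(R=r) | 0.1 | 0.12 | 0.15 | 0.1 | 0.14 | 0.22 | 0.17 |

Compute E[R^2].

15.48

E[R^2] = Σ r^2·P(R=r)
 = 0·0.1 + 1·0.12 + 4·0.15 + 9·0.1 + 16·0.14 + 25·0.22 + 36·0.17
 = 0 + 0.12 + 0.6 + 0.9 + 2.24 + 5.5 + 6.12
 = 15.48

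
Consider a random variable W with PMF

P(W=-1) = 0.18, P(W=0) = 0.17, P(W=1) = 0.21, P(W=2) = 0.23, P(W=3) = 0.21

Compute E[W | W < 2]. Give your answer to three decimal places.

0.054

P(W < 2) = 0.18 + 0.17 + 0.21 = 0.56.
E[W | W < 2] = [(-1)·0.18 + 0·0.17 + 1·0.21] / 0.56
 = 0.03 / 0.56
 = 3/56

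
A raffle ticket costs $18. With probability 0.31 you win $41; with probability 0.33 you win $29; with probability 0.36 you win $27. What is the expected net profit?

E[payout] = 41·0.31 + 29·0.33 + 27·0.36
 = 12.71 + 9.57 + 9.72
 = 32
Net = 32 - 18 = 14

14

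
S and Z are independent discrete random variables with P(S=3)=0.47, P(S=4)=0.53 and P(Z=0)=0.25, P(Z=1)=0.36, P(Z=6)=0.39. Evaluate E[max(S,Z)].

4.4933

E[max(S,Z)] = Σ_s Σ_z max(s,z) · P(S=s)P(Z=z)
 = 3·0.1175 + 3·0.1692 + 6·0.1833 + 4·0.1325 + 4·0.1908 + 6·0.2067
 = 0.3525 + 0.5076 + 1.0998 + 0.53 + 0.7632 + 1.2402
 = 4.4933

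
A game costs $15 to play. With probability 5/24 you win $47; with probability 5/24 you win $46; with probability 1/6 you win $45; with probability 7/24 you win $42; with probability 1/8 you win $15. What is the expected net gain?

E[payout] = 47·5/24 + 46·5/24 + 45·1/6 + 42·7/24 + 15·1/8
 = 235/24 + 115/12 + 15/2 + 49/4 + 15/8
 = 41
Net = 41 - 15 = 26

26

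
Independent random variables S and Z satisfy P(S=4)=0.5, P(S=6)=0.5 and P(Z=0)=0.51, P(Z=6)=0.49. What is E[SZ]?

E[SZ] = Σ_s Σ_z sz · P(S=s)P(Z=z)
 = 0·0.255 + 24·0.245 + 0·0.255 + 36·0.245
 = 0 + 5.88 + 0 + 8.82
 = 14.7

14.7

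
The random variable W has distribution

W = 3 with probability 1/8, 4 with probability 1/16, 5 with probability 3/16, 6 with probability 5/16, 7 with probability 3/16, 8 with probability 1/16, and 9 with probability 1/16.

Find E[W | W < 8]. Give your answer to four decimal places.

P(W < 8) = 1/8 + 1/16 + 3/16 + 5/16 + 3/16 = 7/8.
E[W | W < 8] = [3·1/8 + 4·1/16 + 5·3/16 + 6·5/16 + 7·3/16] / (7/8)
 = 19/4 / (7/8)
 = 38/7

5.4286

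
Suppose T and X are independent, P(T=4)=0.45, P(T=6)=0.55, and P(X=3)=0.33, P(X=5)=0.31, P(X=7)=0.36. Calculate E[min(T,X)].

E[min(T,X)] = Σ_t Σ_x min(t,x) · P(T=t)P(X=x)
 = 3·0.1485 + 4·0.1395 + 4·0.162 + 3·0.1815 + 5·0.1705 + 6·0.198
 = 0.4455 + 0.558 + 0.648 + 0.5445 + 0.8525 + 1.188
 = 4.2365

4.2365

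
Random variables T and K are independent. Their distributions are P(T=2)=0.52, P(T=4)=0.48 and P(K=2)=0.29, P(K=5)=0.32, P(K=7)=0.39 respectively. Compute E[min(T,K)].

2.6816

E[min(T,K)] = Σ_t Σ_k min(t,k) · P(T=t)P(K=k)
 = 2·0.1508 + 2·0.1664 + 2·0.2028 + 2·0.1392 + 4·0.1536 + 4·0.1872
 = 0.3016 + 0.3328 + 0.4056 + 0.2784 + 0.6144 + 0.7488
 = 2.6816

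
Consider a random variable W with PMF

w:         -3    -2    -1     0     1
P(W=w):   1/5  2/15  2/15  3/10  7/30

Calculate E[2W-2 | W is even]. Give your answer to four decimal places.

P(W is even) = 2/15 + 3/10 = 13/30.
E[2W-2 | W is even] = [(-6)·2/15 + (-2)·3/10] / (13/30)
 = -7/5 / (13/30)
 = -42/13

-3.2308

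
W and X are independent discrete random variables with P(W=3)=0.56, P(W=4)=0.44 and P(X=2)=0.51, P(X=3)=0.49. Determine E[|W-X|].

E[|W-X|] = Σ_w Σ_x |w-x| · P(W=w)P(X=x)
 = 1·0.2856 + 0·0.2744 + 2·0.2244 + 1·0.2156
 = 0.2856 + 0 + 0.4488 + 0.2156
 = 0.95

0.95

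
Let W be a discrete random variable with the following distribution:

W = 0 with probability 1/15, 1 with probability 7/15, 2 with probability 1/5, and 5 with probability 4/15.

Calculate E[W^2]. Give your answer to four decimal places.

7.9333

E[W^2] = Σ w^2·P(W=w)
 = 0·1/15 + 1·7/15 + 4·1/5 + 25·4/15
 = 0 + 7/15 + 4/5 + 20/3
 = 119/15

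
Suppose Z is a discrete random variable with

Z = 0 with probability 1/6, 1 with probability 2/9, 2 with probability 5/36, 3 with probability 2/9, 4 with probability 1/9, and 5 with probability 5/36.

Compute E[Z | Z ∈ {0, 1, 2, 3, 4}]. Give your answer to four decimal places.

P(Z ∈ {0, 1, 2, 3, 4}) = 1/6 + 2/9 + 5/36 + 2/9 + 1/9 = 31/36.
E[Z | Z ∈ {0, 1, 2, 3, 4}] = [0·1/6 + 1·2/9 + 2·5/36 + 3·2/9 + 4·1/9] / (31/36)
 = 29/18 / (31/36)
 = 58/31

1.8710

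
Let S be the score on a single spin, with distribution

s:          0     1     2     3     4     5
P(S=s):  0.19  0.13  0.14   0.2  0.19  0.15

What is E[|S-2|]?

1.54

E[|S-2|] = Σ |s-2|·P(S=s)
 = 2·0.19 + 1·0.13 + 0·0.14 + 1·0.2 + 2·0.19 + 3·0.15
 = 0.38 + 0.13 + 0 + 0.2 + 0.38 + 0.45
 = 1.54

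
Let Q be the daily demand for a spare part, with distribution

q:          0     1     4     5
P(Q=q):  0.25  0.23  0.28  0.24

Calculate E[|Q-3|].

E[|Q-3|] = Σ |q-3|·P(Q=q)
 = 3·0.25 + 2·0.23 + 1·0.28 + 2·0.24
 = 0.75 + 0.46 + 0.28 + 0.48
 = 1.97

1.97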